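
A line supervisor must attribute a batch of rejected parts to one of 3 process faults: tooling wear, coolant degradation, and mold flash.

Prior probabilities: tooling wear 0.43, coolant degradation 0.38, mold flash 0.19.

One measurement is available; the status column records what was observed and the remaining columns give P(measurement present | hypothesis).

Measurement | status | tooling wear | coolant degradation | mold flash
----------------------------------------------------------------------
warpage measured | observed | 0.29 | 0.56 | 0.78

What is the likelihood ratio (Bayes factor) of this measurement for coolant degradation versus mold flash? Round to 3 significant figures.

0.718

Likelihood of this measurement under each hypothesis:
  coolant degradation: 0.56
  mold flash: 0.78
Bayes factor = 0.56 / 0.78 ≈ 0.718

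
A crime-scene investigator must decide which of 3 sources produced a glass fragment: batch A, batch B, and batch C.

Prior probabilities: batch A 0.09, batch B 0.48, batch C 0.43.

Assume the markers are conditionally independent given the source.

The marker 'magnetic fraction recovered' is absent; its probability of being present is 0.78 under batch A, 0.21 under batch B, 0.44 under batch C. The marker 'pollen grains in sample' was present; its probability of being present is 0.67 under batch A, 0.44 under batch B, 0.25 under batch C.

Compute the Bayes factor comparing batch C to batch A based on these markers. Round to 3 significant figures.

Joint likelihood of the marker pattern under each hypothesis (using 1 − P(present | H) for each absent marker):
  batch C: (1 − 0.44) × 0.25 = 0.14
  batch A: (1 − 0.78) × 0.67 = 0.1474
Bayes factor = 0.14 / 0.1474 ≈ 0.950

0.950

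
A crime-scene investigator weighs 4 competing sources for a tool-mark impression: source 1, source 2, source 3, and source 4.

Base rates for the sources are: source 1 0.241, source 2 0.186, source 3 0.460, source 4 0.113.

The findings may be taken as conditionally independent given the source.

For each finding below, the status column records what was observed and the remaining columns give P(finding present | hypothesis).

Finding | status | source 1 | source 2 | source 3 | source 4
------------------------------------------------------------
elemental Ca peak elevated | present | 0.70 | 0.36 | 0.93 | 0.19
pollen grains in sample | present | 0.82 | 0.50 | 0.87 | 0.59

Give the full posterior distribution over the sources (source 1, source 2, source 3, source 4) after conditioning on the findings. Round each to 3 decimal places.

0.249, 0.060, 0.669, 0.023

By Bayes' rule with conditional independence, the unnormalized weight for each hypothesis is prior × ∏ likelihoods:
  source 1: 0.241 × 0.70 × 0.82 = 0.13833
  source 2: 0.186 × 0.36 × 0.50 = 0.03348
  source 3: 0.460 × 0.93 × 0.87 = 0.37219
  source 4: 0.113 × 0.19 × 0.59 = 0.012667
The unnormalized weights sum to 0.55667.
P(source 1 | evidence) = 0.13833 / 0.55667 ≈ 0.249
P(source 2 | evidence) = 0.03348 / 0.55667 ≈ 0.060
P(source 3 | evidence) = 0.37219 / 0.55667 ≈ 0.669
P(source 4 | evidence) = 0.012667 / 0.55667 ≈ 0.023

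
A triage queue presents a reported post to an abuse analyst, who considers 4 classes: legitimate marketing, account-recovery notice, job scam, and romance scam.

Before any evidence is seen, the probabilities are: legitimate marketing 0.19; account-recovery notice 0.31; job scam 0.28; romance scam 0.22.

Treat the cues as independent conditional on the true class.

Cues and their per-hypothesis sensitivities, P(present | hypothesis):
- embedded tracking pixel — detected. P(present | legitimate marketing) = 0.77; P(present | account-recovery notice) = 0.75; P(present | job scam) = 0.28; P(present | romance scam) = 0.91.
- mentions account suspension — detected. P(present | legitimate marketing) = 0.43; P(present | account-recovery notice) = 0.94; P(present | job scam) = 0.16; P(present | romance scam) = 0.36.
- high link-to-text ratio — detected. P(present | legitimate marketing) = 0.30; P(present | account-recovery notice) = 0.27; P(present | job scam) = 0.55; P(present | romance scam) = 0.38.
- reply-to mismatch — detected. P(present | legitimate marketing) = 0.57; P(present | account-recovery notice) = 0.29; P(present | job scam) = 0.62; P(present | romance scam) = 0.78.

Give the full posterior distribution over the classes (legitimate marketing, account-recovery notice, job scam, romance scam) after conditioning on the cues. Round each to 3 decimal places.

0.201, 0.320, 0.080, 0.399

By Bayes' rule with conditional independence, the unnormalized weight for each hypothesis is prior × ∏ likelihoods:
  legitimate marketing: 0.19 × 0.77 × 0.43 × 0.30 × 0.57 = 0.010757
  account-recovery notice: 0.31 × 0.75 × 0.94 × 0.27 × 0.29 = 0.017112
  job scam: 0.28 × 0.28 × 0.16 × 0.55 × 0.62 = 0.0042775
  romance scam: 0.22 × 0.91 × 0.36 × 0.38 × 0.78 = 0.021362
The unnormalized weights sum to 0.05351.
P(legitimate marketing | evidence) = 0.010757 / 0.05351 ≈ 0.201
P(account-recovery notice | evidence) = 0.017112 / 0.05351 ≈ 0.320
P(job scam | evidence) = 0.0042775 / 0.05351 ≈ 0.080
P(romance scam | evidence) = 0.021362 / 0.05351 ≈ 0.399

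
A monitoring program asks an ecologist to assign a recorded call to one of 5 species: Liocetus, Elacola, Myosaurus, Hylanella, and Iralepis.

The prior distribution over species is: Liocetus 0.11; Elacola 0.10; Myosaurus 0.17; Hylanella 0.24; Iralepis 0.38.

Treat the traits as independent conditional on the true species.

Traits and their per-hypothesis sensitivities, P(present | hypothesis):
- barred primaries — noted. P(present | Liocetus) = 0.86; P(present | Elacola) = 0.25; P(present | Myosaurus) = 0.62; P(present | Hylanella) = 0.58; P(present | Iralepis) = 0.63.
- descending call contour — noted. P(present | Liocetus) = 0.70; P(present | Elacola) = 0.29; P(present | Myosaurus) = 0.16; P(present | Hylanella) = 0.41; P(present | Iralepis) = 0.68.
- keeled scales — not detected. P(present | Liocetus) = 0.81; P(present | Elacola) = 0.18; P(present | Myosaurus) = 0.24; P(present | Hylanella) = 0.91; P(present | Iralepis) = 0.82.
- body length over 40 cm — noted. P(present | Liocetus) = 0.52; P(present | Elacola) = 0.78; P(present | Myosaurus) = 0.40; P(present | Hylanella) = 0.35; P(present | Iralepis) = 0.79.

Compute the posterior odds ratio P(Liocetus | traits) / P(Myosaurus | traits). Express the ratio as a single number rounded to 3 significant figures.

1.28

Unnormalized posterior weight (prior times the trait likelihoods) for each of the two hypotheses (using 1 − P(present | H) for each absent trait):
  Liocetus: 0.11 × 0.86 × 0.70 × (1 − 0.81) × 0.52 = 0.0065425
  Myosaurus: 0.17 × 0.62 × 0.16 × (1 − 0.24) × 0.40 = 0.0051267
Posterior odds = 0.0065425 / 0.0051267 ≈ 1.28.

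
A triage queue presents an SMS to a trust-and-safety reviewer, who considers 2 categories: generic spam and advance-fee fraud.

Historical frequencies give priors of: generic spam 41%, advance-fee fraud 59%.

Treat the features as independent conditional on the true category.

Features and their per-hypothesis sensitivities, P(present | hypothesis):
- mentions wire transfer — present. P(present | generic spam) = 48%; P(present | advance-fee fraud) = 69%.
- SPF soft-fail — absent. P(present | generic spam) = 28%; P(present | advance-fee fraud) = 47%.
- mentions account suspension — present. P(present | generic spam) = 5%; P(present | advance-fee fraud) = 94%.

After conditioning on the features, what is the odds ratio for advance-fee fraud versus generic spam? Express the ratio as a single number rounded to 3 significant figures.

28.6

Unnormalized posterior weight (prior times the feature likelihoods) for each of the two hypotheses (using 1 − P(present | H) for each absent feature):
  advance-fee fraud: 0.59 × 0.69 × (1 − 0.47) × 0.94 = 0.20282
  generic spam: 0.41 × 0.48 × (1 − 0.28) × 0.05 = 0.0070848
Posterior odds = 0.20282 / 0.0070848 ≈ 28.6.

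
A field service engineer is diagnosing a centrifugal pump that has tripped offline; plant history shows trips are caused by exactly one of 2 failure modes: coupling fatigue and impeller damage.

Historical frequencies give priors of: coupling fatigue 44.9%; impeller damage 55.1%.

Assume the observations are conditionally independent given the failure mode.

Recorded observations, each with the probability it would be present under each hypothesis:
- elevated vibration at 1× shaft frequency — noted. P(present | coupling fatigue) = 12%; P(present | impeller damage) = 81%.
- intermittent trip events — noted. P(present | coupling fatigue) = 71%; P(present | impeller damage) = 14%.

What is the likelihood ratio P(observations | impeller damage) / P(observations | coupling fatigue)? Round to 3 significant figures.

1.33

The Bayes factor is the ratio of the joint likelihoods of the evidence pattern under the two hypotheses.
  impeller damage: 0.81 × 0.14 = 0.1134
  coupling fatigue: 0.12 × 0.71 = 0.0852
Bayes factor = 0.1134 / 0.0852 ≈ 1.33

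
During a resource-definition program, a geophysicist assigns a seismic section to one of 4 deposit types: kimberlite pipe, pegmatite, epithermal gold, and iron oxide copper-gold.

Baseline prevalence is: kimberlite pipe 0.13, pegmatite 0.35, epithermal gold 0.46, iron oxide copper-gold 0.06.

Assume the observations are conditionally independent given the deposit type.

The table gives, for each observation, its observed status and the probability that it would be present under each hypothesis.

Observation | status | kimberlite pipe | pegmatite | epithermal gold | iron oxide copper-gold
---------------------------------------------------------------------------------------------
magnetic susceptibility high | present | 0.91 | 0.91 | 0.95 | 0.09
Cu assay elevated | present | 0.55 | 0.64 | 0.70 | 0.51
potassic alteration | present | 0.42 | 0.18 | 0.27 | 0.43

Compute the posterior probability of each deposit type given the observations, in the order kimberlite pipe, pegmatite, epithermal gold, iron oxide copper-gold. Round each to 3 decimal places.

0.185, 0.248, 0.559, 0.008

By Bayes' rule with conditional independence, the unnormalized weight for each hypothesis is prior × ∏ likelihoods:
  kimberlite pipe: 0.13 × 0.91 × 0.55 × 0.42 = 0.027327
  pegmatite: 0.35 × 0.91 × 0.64 × 0.18 = 0.036691
  epithermal gold: 0.46 × 0.95 × 0.70 × 0.27 = 0.082593
  iron oxide copper-gold: 0.06 × 0.09 × 0.51 × 0.43 = 0.0011842
Normalizing constant Z = 0.027327 + 0.036691 + 0.082593 + 0.0011842 = 0.1478.
P(kimberlite pipe | evidence) = 0.027327 / 0.1478 ≈ 0.185
P(pegmatite | evidence) = 0.036691 / 0.1478 ≈ 0.248
P(epithermal gold | evidence) = 0.082593 / 0.1478 ≈ 0.559
P(iron oxide copper-gold | evidence) = 0.0011842 / 0.1478 ≈ 0.008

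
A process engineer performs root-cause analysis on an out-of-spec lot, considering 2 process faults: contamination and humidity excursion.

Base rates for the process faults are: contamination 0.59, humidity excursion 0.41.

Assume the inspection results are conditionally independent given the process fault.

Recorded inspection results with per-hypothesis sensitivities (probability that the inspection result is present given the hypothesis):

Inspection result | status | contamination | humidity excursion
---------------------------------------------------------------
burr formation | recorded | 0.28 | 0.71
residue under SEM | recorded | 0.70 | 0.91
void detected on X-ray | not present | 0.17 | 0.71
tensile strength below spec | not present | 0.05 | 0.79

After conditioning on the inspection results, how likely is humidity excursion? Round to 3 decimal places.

By Bayes' rule with conditional independence, the unnormalized weight for each hypothesis is prior × ∏ likelihoods (using 1 − P(present | H) for each absent inspection result):
  contamination: 0.59 × 0.28 × 0.70 × (1 − 0.17) × (1 − 0.05) = 0.091182
  humidity excursion: 0.41 × 0.71 × 0.91 × (1 − 0.71) × (1 − 0.79) = 0.016132
The unnormalized weights sum to 0.10731.
P(humidity excursion | evidence) = 0.016132 / 0.10731 ≈ 0.150.

0.150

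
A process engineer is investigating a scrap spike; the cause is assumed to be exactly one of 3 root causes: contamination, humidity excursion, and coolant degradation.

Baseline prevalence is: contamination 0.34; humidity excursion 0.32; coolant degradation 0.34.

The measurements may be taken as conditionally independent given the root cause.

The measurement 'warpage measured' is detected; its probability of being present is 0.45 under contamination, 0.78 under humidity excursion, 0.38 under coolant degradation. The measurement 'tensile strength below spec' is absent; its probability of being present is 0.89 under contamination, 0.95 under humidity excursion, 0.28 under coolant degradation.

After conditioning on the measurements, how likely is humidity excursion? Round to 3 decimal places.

0.102

For each hypothesis, the unnormalized posterior weight is prior × product of the measurement likelihoods (using 1 − P(present | H) for each absent measurement):
  contamination: 0.34 × 0.45 × (1 − 0.89) = 0.01683
  humidity excursion: 0.32 × 0.78 × (1 − 0.95) = 0.01248
  coolant degradation: 0.34 × 0.38 × (1 − 0.28) = 0.093024
Normalizing constant Z = 0.01683 + 0.01248 + 0.093024 = 0.12233.
P(humidity excursion | evidence) = 0.01248 / 0.12233 ≈ 0.102.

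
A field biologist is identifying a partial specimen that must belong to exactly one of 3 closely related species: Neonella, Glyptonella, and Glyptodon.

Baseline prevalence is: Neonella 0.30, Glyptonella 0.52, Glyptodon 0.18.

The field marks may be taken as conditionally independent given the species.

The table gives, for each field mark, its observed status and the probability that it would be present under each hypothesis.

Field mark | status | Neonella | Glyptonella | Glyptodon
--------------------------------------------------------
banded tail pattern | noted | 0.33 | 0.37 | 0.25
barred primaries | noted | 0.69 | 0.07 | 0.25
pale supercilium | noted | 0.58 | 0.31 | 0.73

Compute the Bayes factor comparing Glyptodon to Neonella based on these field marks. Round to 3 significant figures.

0.345

Take the product of per-field mark likelihoods under each hypothesis, then divide.
  Glyptodon: 0.25 × 0.25 × 0.73 = 0.045625
  Neonella: 0.33 × 0.69 × 0.58 = 0.13207
Bayes factor = 0.045625 / 0.13207 ≈ 0.345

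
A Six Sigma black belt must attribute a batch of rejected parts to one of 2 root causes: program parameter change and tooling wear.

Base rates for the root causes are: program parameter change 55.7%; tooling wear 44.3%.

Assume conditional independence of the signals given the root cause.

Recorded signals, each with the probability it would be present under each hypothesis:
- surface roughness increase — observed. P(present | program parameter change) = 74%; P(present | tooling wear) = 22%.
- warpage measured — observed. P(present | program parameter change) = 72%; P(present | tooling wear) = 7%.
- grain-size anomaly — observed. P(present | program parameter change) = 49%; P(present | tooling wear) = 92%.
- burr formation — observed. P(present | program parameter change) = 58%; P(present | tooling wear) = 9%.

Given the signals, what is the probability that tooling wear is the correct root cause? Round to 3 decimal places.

For each hypothesis, the unnormalized posterior weight is prior × product of the signal likelihoods:
  program parameter change: 0.557 × 0.74 × 0.72 × 0.49 × 0.58 = 0.084342
  tooling wear: 0.443 × 0.22 × 0.07 × 0.92 × 0.09 = 0.00056488
Normalizing constant Z = 0.084342 + 0.00056488 = 0.084907.
P(tooling wear | evidence) = 0.00056488 / 0.084907 ≈ 0.007.

0.007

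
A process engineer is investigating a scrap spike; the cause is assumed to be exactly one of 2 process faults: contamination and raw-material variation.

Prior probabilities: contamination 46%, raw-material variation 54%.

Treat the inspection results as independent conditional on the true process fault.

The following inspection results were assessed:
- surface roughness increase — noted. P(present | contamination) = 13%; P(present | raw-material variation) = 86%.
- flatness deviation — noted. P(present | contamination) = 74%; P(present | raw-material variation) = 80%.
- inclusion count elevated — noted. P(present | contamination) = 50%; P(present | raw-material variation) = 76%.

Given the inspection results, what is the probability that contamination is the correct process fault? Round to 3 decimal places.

0.073

By Bayes' rule with conditional independence, the unnormalized weight for each hypothesis is prior × ∏ likelihoods:
  contamination: 0.46 × 0.13 × 0.74 × 0.50 = 0.022126
  raw-material variation: 0.54 × 0.86 × 0.80 × 0.76 = 0.28236
The unnormalized weights sum to 0.30448.
P(contamination | evidence) = 0.022126 / 0.30448 ≈ 0.073.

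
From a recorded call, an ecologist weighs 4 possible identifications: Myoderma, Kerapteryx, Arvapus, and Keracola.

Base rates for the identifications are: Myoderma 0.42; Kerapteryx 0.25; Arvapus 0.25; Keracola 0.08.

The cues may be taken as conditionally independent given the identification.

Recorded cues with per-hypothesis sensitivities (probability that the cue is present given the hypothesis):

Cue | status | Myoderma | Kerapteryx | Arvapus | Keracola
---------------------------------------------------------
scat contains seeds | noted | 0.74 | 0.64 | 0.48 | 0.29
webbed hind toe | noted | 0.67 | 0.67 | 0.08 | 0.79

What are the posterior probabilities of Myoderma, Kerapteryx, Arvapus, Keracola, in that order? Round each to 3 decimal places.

0.606, 0.312, 0.028, 0.053

Multiply each prior by the joint likelihood of the cue pattern:
  Myoderma: 0.42 × 0.74 × 0.67 = 0.20824
  Kerapteryx: 0.25 × 0.64 × 0.67 = 0.1072
  Arvapus: 0.25 × 0.48 × 0.08 = 0.0096
  Keracola: 0.08 × 0.29 × 0.79 = 0.018328
Marginal likelihood of the evidence = 0.34336.
P(Myoderma | evidence) = 0.20824 / 0.34336 ≈ 0.606
P(Kerapteryx | evidence) = 0.1072 / 0.34336 ≈ 0.312
P(Arvapus | evidence) = 0.0096 / 0.34336 ≈ 0.028
P(Keracola | evidence) = 0.018328 / 0.34336 ≈ 0.053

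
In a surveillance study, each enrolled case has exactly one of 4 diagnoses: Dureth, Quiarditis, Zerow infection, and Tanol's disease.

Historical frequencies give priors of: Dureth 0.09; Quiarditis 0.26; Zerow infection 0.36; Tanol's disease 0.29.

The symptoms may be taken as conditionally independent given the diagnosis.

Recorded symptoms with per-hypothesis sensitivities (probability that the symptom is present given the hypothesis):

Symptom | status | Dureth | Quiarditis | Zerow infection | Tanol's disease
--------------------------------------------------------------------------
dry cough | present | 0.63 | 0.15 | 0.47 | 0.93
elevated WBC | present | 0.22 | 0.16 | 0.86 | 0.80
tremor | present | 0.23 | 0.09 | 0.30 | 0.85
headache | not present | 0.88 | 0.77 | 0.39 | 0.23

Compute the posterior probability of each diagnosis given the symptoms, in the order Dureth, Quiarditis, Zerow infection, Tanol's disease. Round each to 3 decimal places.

For each hypothesis, the unnormalized posterior weight is prior × product of the symptom likelihoods (using 1 − P(present | H) for each absent symptom):
  Dureth: 0.09 × 0.63 × 0.22 × 0.23 × (1 − 0.88) = 0.00034428
  Quiarditis: 0.26 × 0.15 × 0.16 × 0.09 × (1 − 0.77) = 0.00012917
  Zerow infection: 0.36 × 0.47 × 0.86 × 0.30 × (1 − 0.39) = 0.026629
  Tanol's disease: 0.29 × 0.93 × 0.80 × 0.85 × (1 − 0.23) = 0.14121
The unnormalized weights sum to 0.16832.
P(Dureth | evidence) = 0.00034428 / 0.16832 ≈ 0.002
P(Quiarditis | evidence) = 0.00012917 / 0.16832 ≈ 0.001
P(Zerow infection | evidence) = 0.026629 / 0.16832 ≈ 0.158
P(Tanol's disease | evidence) = 0.14121 / 0.16832 ≈ 0.839

0.002, 0.001, 0.158, 0.839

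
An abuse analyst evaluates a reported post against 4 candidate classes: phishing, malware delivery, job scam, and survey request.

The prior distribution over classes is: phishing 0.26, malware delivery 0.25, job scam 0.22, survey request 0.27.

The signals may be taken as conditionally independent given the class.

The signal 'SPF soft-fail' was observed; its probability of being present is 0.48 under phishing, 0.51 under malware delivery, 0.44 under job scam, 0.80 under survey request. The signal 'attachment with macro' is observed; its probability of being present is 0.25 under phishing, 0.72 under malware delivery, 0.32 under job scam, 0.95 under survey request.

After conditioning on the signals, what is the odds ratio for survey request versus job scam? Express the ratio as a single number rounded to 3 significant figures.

The normalizing constant cancels in an odds ratio, so compute prior × likelihood for the two hypotheses only:
  survey request: 0.27 × 0.80 × 0.95 = 0.2052
  job scam: 0.22 × 0.44 × 0.32 = 0.030976
Posterior odds = 0.2052 / 0.030976 ≈ 6.62.

6.62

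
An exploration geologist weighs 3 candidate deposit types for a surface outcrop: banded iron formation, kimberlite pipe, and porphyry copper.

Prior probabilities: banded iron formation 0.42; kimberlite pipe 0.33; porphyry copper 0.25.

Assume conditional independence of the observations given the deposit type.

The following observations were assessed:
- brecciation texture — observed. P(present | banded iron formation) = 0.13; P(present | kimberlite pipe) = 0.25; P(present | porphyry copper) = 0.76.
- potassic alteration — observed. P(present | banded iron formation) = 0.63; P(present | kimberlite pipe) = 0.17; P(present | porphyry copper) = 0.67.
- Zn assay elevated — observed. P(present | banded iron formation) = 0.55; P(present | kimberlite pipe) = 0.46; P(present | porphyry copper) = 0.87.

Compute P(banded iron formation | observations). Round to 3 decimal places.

For each hypothesis, the unnormalized posterior weight is prior × product of the observation likelihoods:
  banded iron formation: 0.42 × 0.13 × 0.63 × 0.55 = 0.018919
  kimberlite pipe: 0.33 × 0.25 × 0.17 × 0.46 = 0.0064515
  porphyry copper: 0.25 × 0.76 × 0.67 × 0.87 = 0.11075
The unnormalized weights sum to 0.13612.
P(banded iron formation | evidence) = 0.018919 / 0.13612 ≈ 0.139.

0.139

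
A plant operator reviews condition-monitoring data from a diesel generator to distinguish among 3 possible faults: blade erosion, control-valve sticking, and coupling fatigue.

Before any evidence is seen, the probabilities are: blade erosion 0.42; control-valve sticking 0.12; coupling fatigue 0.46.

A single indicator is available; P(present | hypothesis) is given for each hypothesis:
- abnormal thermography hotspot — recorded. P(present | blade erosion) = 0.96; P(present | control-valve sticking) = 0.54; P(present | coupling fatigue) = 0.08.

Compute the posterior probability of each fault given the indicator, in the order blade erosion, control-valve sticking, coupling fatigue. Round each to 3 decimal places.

0.799, 0.128, 0.073

For each hypothesis, the unnormalized posterior weight is prior × likelihood:
  blade erosion: 0.42 × 0.96 = 0.4032
  control-valve sticking: 0.12 × 0.54 = 0.0648
  coupling fatigue: 0.46 × 0.08 = 0.0368
The unnormalized weights sum to 0.5048.
P(blade erosion | evidence) = 0.4032 / 0.5048 ≈ 0.799
P(control-valve sticking | evidence) = 0.0648 / 0.5048 ≈ 0.128
P(coupling fatigue | evidence) = 0.0368 / 0.5048 ≈ 0.073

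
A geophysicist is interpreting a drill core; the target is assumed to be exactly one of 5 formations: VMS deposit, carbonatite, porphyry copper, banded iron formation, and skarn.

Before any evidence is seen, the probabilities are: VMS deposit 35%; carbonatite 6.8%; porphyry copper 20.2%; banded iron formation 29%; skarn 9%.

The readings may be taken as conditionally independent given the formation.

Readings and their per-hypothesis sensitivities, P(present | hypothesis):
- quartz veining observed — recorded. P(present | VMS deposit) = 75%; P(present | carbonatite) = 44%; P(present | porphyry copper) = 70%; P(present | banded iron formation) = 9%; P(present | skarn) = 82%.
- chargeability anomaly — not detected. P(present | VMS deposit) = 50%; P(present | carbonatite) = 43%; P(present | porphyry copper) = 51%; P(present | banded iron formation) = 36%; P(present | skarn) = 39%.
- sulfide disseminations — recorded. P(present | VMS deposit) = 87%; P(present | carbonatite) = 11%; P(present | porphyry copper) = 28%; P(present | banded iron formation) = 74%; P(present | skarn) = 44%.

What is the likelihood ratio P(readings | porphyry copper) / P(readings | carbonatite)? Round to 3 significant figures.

3.48

Joint likelihood of the reading pattern under each hypothesis (using 1 − P(present | H) for each absent reading):
  porphyry copper: 0.70 × (1 − 0.51) × 0.28 = 0.09604
  carbonatite: 0.44 × (1 − 0.43) × 0.11 = 0.027588
Bayes factor = 0.09604 / 0.027588 ≈ 3.48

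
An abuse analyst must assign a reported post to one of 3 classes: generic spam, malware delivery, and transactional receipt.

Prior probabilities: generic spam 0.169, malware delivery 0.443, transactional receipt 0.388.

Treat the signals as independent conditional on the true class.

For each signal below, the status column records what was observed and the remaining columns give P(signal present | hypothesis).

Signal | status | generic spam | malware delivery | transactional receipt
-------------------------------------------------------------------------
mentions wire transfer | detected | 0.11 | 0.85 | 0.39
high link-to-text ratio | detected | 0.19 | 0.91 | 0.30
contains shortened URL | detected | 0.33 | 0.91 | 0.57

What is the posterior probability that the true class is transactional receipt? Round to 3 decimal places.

Multiply each prior by the joint likelihood of the signal pattern:
  generic spam: 0.169 × 0.11 × 0.19 × 0.33 = 0.0011656
  malware delivery: 0.443 × 0.85 × 0.91 × 0.91 = 0.31182
  transactional receipt: 0.388 × 0.39 × 0.30 × 0.57 = 0.025876
The unnormalized weights sum to 0.33886.
P(transactional receipt | evidence) = 0.025876 / 0.33886 ≈ 0.076.

0.076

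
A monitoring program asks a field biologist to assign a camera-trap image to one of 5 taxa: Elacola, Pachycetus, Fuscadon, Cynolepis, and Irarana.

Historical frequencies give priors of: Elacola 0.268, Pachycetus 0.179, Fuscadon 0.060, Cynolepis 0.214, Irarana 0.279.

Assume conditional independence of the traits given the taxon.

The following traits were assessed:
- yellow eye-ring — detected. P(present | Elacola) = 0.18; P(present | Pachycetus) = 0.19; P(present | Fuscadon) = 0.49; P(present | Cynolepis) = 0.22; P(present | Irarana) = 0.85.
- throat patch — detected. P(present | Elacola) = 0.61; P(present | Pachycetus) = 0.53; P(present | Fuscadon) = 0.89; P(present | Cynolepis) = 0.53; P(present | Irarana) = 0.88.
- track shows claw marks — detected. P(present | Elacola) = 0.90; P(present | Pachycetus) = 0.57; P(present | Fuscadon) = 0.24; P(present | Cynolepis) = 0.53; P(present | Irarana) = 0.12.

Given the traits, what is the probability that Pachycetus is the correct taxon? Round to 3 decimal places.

Multiply each prior by the joint likelihood of the trait pattern:
  Elacola: 0.268 × 0.18 × 0.61 × 0.90 = 0.026484
  Pachycetus: 0.179 × 0.19 × 0.53 × 0.57 = 0.010274
  Fuscadon: 0.060 × 0.49 × 0.89 × 0.24 = 0.0062798
  Cynolepis: 0.214 × 0.22 × 0.53 × 0.53 = 0.013225
  Irarana: 0.279 × 0.85 × 0.88 × 0.12 = 0.025043
The unnormalized weights sum to 0.081306.
P(Pachycetus | evidence) = 0.010274 / 0.081306 ≈ 0.126.

0.126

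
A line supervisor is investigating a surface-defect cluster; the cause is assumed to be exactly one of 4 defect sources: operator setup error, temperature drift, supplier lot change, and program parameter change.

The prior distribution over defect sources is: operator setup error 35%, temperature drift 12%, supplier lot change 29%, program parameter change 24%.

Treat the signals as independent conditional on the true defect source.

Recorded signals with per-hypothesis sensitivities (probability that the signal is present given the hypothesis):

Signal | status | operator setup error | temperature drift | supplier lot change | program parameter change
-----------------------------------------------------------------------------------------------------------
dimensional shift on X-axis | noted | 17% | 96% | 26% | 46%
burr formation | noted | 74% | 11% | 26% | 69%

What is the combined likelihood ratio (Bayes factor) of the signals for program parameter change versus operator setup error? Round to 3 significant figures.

2.52

The Bayes factor is the ratio of the joint likelihoods of the signal pattern under the two hypotheses.
  program parameter change: 0.46 × 0.69 = 0.3174
  operator setup error: 0.17 × 0.74 = 0.1258
Bayes factor = 0.3174 / 0.1258 ≈ 2.52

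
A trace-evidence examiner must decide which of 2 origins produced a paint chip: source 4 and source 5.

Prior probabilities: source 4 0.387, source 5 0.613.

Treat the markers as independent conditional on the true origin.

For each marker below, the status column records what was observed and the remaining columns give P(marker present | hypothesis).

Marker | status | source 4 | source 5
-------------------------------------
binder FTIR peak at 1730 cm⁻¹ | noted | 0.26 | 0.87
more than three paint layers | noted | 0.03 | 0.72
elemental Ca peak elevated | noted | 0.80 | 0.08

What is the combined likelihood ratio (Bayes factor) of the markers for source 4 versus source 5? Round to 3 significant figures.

0.125

The Bayes factor is the ratio of the joint likelihoods of the marker pattern under the two hypotheses.
  source 4: 0.26 × 0.03 × 0.80 = 0.00624
  source 5: 0.87 × 0.72 × 0.08 = 0.050112
Bayes factor = 0.00624 / 0.050112 ≈ 0.125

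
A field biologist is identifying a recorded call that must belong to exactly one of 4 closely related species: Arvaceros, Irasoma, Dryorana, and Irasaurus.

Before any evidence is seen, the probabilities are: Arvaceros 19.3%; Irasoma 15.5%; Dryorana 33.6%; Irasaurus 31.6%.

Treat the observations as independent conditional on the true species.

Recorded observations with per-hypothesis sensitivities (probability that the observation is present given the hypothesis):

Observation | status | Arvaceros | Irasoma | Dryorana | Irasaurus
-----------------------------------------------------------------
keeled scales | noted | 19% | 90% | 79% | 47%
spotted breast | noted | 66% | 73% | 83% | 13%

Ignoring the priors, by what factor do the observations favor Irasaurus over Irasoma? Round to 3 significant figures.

Joint likelihood of the evidence pattern under each hypothesis:
  Irasaurus: 0.47 × 0.13 = 0.0611
  Irasoma: 0.90 × 0.73 = 0.657
Bayes factor = 0.0611 / 0.657 ≈ 0.0930

0.0930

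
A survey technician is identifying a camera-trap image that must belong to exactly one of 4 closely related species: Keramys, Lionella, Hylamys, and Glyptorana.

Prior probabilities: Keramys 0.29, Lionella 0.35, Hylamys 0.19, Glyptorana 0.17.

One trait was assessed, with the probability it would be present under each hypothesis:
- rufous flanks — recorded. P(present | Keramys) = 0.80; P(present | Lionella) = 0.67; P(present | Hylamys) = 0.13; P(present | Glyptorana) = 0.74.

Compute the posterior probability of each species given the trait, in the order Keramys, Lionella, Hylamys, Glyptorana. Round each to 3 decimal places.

0.376, 0.380, 0.040, 0.204

Multiply each prior by the likelihood of the trait:
  Keramys: 0.29 × 0.80 = 0.232
  Lionella: 0.35 × 0.67 = 0.2345
  Hylamys: 0.19 × 0.13 = 0.0247
  Glyptorana: 0.17 × 0.74 = 0.1258
Marginal likelihood of the evidence = 0.617.
P(Keramys | evidence) = 0.232 / 0.617 ≈ 0.376
P(Lionella | evidence) = 0.2345 / 0.617 ≈ 0.380
P(Hylamys | evidence) = 0.0247 / 0.617 ≈ 0.040
P(Glyptorana | evidence) = 0.1258 / 0.617 ≈ 0.204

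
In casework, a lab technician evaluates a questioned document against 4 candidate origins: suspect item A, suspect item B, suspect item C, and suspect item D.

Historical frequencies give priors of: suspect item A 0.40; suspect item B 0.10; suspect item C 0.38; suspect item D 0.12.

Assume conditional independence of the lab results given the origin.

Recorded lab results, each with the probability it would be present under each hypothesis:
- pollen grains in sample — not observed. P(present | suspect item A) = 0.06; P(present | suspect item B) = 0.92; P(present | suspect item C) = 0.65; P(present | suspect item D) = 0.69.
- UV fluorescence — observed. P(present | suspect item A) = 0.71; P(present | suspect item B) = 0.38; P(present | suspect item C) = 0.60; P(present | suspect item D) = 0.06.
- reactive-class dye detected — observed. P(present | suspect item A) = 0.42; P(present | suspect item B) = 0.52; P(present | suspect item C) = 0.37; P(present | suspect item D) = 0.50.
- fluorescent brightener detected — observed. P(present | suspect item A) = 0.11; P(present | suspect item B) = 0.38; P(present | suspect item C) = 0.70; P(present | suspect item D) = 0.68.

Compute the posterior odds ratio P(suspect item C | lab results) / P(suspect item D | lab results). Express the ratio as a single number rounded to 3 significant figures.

The normalizing constant cancels in an odds ratio, so compute prior × likelihood for the two hypotheses only (using 1 − P(present | H) for each absent lab result):
  suspect item C: 0.38 × (1 − 0.65) × 0.60 × 0.37 × 0.70 = 0.020668
  suspect item D: 0.12 × (1 − 0.69) × 0.06 × 0.50 × 0.68 = 0.00075888
Posterior odds = 0.020668 / 0.00075888 ≈ 27.2.

27.2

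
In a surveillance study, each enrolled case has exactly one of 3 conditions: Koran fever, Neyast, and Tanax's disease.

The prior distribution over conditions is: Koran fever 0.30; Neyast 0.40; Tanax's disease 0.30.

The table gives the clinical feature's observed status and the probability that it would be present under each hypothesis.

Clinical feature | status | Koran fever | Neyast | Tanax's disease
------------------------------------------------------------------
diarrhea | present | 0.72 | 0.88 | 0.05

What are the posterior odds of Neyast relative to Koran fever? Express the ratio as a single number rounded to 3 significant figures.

Unnormalized posterior weight (prior times the clinical feature likelihood) for each of the two hypotheses:
  Neyast: 0.40 × 0.88 = 0.352
  Koran fever: 0.30 × 0.72 = 0.216
Odds(Neyast : Koran fever) = 0.352 / 0.216 ≈ 1.63.

1.63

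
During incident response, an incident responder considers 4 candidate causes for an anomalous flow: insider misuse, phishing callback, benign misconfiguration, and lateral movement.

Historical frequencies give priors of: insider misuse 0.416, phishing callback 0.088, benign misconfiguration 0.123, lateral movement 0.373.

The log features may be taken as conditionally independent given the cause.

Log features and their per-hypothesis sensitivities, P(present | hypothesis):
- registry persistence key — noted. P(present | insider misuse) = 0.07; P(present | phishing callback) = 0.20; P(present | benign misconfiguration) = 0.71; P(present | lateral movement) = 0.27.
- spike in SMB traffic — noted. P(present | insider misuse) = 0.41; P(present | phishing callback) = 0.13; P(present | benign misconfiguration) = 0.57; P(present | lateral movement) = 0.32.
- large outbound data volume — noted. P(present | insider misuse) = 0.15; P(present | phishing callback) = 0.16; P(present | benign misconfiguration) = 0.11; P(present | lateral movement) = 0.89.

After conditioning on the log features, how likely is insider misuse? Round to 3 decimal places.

Multiply each prior by the joint likelihood of the log feature pattern:
  insider misuse: 0.416 × 0.07 × 0.41 × 0.15 = 0.0017909
  phishing callback: 0.088 × 0.20 × 0.13 × 0.16 = 0.00036608
  benign misconfiguration: 0.123 × 0.71 × 0.57 × 0.11 = 0.0054756
  lateral movement: 0.373 × 0.27 × 0.32 × 0.89 = 0.028682
Marginal likelihood of the evidence = 0.036315.
P(insider misuse | evidence) = 0.0017909 / 0.036315 ≈ 0.049.

0.049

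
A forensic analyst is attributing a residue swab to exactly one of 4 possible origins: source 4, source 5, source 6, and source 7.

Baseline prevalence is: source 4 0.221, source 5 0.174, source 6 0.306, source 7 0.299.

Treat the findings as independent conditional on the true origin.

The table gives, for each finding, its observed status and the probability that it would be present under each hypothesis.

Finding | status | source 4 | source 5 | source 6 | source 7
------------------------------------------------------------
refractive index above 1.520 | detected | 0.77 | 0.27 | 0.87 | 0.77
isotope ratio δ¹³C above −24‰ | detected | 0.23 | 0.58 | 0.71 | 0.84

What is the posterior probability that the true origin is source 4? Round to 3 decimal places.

0.087

By Bayes' rule with conditional independence, the unnormalized weight for each hypothesis is prior × ∏ likelihoods:
  source 4: 0.221 × 0.77 × 0.23 = 0.039139
  source 5: 0.174 × 0.27 × 0.58 = 0.027248
  source 6: 0.306 × 0.87 × 0.71 = 0.18902
  source 7: 0.299 × 0.77 × 0.84 = 0.19339
Normalizing constant Z = 0.039139 + 0.027248 + 0.18902 + 0.19339 = 0.4488.
P(source 4 | evidence) = 0.039139 / 0.4488 ≈ 0.087.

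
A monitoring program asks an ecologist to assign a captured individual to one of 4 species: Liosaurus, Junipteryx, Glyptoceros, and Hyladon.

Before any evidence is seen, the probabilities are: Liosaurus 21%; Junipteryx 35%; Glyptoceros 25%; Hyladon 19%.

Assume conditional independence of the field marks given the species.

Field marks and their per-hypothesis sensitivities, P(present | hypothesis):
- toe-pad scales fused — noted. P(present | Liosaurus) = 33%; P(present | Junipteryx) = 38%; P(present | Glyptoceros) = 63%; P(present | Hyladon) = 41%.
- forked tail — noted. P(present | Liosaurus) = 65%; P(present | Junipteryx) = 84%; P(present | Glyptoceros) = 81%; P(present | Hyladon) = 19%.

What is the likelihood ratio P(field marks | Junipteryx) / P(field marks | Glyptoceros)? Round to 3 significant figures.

0.626

Joint likelihood of the field mark pattern under each hypothesis:
  Junipteryx: 0.38 × 0.84 = 0.3192
  Glyptoceros: 0.63 × 0.81 = 0.5103
Bayes factor = 0.3192 / 0.5103 ≈ 0.626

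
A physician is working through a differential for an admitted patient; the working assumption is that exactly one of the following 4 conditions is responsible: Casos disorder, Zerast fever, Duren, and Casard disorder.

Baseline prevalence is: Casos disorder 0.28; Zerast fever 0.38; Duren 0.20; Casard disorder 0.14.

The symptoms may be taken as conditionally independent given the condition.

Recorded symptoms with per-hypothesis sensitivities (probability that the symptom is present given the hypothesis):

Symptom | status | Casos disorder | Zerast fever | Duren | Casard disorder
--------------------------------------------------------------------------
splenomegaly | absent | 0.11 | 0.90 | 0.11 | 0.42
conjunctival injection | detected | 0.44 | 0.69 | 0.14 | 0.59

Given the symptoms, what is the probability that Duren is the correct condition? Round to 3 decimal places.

For each hypothesis, the unnormalized posterior weight is prior × product of the symptom likelihoods (using 1 − P(present | H) for each absent symptom):
  Casos disorder: 0.28 × (1 − 0.11) × 0.44 = 0.10965
  Zerast fever: 0.38 × (1 − 0.90) × 0.69 = 0.02622
  Duren: 0.20 × (1 − 0.11) × 0.14 = 0.02492
  Casard disorder: 0.14 × (1 − 0.42) × 0.59 = 0.047908
Marginal likelihood of the evidence = 0.2087.
P(Duren | evidence) = 0.02492 / 0.2087 ≈ 0.119.

0.119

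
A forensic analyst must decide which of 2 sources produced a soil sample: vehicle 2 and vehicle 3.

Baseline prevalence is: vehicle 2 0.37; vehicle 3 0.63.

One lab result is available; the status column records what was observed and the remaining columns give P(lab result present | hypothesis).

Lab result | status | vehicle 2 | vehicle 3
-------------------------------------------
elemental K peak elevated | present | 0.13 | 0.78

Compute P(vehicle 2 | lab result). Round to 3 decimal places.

0.089

Multiply each prior by the likelihood of the lab result:
  vehicle 2: 0.37 × 0.13 = 0.0481
  vehicle 3: 0.63 × 0.78 = 0.4914
Normalizing constant Z = 0.0481 + 0.4914 = 0.5395.
P(vehicle 2 | evidence) = 0.0481 / 0.5395 ≈ 0.089.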